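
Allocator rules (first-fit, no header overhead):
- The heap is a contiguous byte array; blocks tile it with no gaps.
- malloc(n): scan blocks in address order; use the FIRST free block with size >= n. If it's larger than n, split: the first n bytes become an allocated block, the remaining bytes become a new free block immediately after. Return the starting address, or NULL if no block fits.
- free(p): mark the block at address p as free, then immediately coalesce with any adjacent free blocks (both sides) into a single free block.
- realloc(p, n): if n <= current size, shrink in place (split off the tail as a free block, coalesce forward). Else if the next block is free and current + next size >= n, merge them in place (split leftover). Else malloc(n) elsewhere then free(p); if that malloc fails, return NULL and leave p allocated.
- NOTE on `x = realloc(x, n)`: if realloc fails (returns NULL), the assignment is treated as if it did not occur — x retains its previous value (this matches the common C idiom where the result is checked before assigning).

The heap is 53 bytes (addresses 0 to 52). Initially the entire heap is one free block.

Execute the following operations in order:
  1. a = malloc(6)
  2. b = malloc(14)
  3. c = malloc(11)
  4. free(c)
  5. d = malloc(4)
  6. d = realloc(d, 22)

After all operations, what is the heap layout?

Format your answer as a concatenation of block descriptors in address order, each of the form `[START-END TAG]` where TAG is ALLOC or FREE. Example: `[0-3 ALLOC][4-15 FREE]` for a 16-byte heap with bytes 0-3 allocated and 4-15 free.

Op 1: a = malloc(6) -> a = 0; heap: [0-5 ALLOC][6-52 FREE]
Op 2: b = malloc(14) -> b = 6; heap: [0-5 ALLOC][6-19 ALLOC][20-52 FREE]
Op 3: c = malloc(11) -> c = 20; heap: [0-5 ALLOC][6-19 ALLOC][20-30 ALLOC][31-52 FREE]
Op 4: free(c) -> (freed c); heap: [0-5 ALLOC][6-19 ALLOC][20-52 FREE]
Op 5: d = malloc(4) -> d = 20; heap: [0-5 ALLOC][6-19 ALLOC][20-23 ALLOC][24-52 FREE]
Op 6: d = realloc(d, 22) -> d = 20; heap: [0-5 ALLOC][6-19 ALLOC][20-41 ALLOC][42-52 FREE]

Answer: [0-5 ALLOC][6-19 ALLOC][20-41 ALLOC][42-52 FREE]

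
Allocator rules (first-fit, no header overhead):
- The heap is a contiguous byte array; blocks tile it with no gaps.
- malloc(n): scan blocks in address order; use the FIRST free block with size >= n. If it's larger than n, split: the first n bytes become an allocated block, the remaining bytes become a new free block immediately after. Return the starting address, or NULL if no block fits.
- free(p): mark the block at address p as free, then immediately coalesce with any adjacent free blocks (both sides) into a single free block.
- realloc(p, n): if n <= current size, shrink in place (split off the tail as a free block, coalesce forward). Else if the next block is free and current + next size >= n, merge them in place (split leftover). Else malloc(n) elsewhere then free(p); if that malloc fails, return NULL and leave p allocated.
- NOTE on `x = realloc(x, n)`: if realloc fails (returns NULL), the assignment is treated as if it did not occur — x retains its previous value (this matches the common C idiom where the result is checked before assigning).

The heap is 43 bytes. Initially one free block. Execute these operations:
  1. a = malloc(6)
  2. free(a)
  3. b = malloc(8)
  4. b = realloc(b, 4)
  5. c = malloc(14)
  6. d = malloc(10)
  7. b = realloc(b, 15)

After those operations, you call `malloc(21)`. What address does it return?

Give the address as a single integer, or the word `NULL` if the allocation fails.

Answer: NULL

Derivation:
Op 1: a = malloc(6) -> a = 0; heap: [0-5 ALLOC][6-42 FREE]
Op 2: free(a) -> (freed a); heap: [0-42 FREE]
Op 3: b = malloc(8) -> b = 0; heap: [0-7 ALLOC][8-42 FREE]
Op 4: b = realloc(b, 4) -> b = 0; heap: [0-3 ALLOC][4-42 FREE]
Op 5: c = malloc(14) -> c = 4; heap: [0-3 ALLOC][4-17 ALLOC][18-42 FREE]
Op 6: d = malloc(10) -> d = 18; heap: [0-3 ALLOC][4-17 ALLOC][18-27 ALLOC][28-42 FREE]
Op 7: b = realloc(b, 15) -> b = 28; heap: [0-3 FREE][4-17 ALLOC][18-27 ALLOC][28-42 ALLOC]
malloc(21): first-fit scan over [0-3 FREE][4-17 ALLOC][18-27 ALLOC][28-42 ALLOC] -> NULL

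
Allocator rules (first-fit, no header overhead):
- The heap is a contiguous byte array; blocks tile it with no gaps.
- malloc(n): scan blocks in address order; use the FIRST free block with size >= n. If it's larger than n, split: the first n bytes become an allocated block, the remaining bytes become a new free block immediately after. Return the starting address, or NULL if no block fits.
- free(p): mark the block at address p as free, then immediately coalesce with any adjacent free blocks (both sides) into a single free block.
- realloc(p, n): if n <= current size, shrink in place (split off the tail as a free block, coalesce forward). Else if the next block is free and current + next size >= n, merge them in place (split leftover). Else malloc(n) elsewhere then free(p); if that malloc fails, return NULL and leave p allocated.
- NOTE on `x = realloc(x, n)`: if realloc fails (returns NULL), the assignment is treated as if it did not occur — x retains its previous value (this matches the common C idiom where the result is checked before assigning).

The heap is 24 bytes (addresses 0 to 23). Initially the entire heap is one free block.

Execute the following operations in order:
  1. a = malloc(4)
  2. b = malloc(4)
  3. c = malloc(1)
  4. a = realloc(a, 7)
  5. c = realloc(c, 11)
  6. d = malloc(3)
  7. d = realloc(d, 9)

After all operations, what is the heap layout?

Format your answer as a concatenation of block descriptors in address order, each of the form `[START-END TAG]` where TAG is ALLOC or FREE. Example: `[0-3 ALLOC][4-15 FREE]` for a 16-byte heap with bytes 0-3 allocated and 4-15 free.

Op 1: a = malloc(4) -> a = 0; heap: [0-3 ALLOC][4-23 FREE]
Op 2: b = malloc(4) -> b = 4; heap: [0-3 ALLOC][4-7 ALLOC][8-23 FREE]
Op 3: c = malloc(1) -> c = 8; heap: [0-3 ALLOC][4-7 ALLOC][8-8 ALLOC][9-23 FREE]
Op 4: a = realloc(a, 7) -> a = 9; heap: [0-3 FREE][4-7 ALLOC][8-8 ALLOC][9-15 ALLOC][16-23 FREE]
Op 5: c = realloc(c, 11) -> NULL (c unchanged); heap: [0-3 FREE][4-7 ALLOC][8-8 ALLOC][9-15 ALLOC][16-23 FREE]
Op 6: d = malloc(3) -> d = 0; heap: [0-2 ALLOC][3-3 FREE][4-7 ALLOC][8-8 ALLOC][9-15 ALLOC][16-23 FREE]
Op 7: d = realloc(d, 9) -> NULL (d unchanged); heap: [0-2 ALLOC][3-3 FREE][4-7 ALLOC][8-8 ALLOC][9-15 ALLOC][16-23 FREE]

Answer: [0-2 ALLOC][3-3 FREE][4-7 ALLOC][8-8 ALLOC][9-15 ALLOC][16-23 FREE]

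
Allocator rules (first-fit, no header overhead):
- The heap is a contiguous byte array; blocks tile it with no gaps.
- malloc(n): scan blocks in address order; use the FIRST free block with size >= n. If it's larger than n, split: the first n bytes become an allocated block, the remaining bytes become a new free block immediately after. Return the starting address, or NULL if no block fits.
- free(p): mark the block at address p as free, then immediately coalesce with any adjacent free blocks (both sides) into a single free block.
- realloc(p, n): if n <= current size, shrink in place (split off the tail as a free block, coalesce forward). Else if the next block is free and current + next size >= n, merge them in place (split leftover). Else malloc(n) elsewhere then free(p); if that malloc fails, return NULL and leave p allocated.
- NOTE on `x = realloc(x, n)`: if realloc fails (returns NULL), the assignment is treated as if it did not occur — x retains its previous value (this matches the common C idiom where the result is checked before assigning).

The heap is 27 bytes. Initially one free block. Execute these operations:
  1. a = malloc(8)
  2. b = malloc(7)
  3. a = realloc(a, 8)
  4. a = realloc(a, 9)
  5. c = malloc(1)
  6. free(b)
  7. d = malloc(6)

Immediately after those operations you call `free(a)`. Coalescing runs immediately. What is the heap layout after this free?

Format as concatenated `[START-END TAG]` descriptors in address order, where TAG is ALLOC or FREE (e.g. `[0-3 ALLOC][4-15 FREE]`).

Op 1: a = malloc(8) -> a = 0; heap: [0-7 ALLOC][8-26 FREE]
Op 2: b = malloc(7) -> b = 8; heap: [0-7 ALLOC][8-14 ALLOC][15-26 FREE]
Op 3: a = realloc(a, 8) -> a = 0; heap: [0-7 ALLOC][8-14 ALLOC][15-26 FREE]
Op 4: a = realloc(a, 9) -> a = 15; heap: [0-7 FREE][8-14 ALLOC][15-23 ALLOC][24-26 FREE]
Op 5: c = malloc(1) -> c = 0; heap: [0-0 ALLOC][1-7 FREE][8-14 ALLOC][15-23 ALLOC][24-26 FREE]
Op 6: free(b) -> (freed b); heap: [0-0 ALLOC][1-14 FREE][15-23 ALLOC][24-26 FREE]
Op 7: d = malloc(6) -> d = 1; heap: [0-0 ALLOC][1-6 ALLOC][7-14 FREE][15-23 ALLOC][24-26 FREE]
free(a): a = 15 -> block [15-23 ALLOC]; mark free, coalesce with adjacent free neighbors -> [0-0 ALLOC][1-6 ALLOC][7-26 FREE]

Answer: [0-0 ALLOC][1-6 ALLOC][7-26 FREE]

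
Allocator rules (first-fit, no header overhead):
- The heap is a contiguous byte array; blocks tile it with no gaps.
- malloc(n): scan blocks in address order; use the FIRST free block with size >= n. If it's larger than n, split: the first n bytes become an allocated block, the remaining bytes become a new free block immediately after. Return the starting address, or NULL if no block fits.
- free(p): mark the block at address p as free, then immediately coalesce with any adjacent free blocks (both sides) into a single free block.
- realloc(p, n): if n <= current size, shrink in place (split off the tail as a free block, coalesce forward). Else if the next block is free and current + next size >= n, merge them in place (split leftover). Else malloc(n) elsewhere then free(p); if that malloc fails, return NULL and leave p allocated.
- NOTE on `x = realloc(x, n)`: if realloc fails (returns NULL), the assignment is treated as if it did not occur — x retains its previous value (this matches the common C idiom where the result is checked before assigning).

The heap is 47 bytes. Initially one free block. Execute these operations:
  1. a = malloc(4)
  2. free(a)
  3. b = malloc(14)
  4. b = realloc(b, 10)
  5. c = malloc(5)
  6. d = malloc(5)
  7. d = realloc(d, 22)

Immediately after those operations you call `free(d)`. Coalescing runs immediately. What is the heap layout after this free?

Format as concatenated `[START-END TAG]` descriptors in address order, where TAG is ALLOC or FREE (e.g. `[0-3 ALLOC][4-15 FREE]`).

Op 1: a = malloc(4) -> a = 0; heap: [0-3 ALLOC][4-46 FREE]
Op 2: free(a) -> (freed a); heap: [0-46 FREE]
Op 3: b = malloc(14) -> b = 0; heap: [0-13 ALLOC][14-46 FREE]
Op 4: b = realloc(b, 10) -> b = 0; heap: [0-9 ALLOC][10-46 FREE]
Op 5: c = malloc(5) -> c = 10; heap: [0-9 ALLOC][10-14 ALLOC][15-46 FREE]
Op 6: d = malloc(5) -> d = 15; heap: [0-9 ALLOC][10-14 ALLOC][15-19 ALLOC][20-46 FREE]
Op 7: d = realloc(d, 22) -> d = 15; heap: [0-9 ALLOC][10-14 ALLOC][15-36 ALLOC][37-46 FREE]
free(d): d = 15 -> block [15-36 ALLOC]; mark free, coalesce with adjacent free neighbors -> [0-9 ALLOC][10-14 ALLOC][15-46 FREE]

Answer: [0-9 ALLOC][10-14 ALLOC][15-46 FREE]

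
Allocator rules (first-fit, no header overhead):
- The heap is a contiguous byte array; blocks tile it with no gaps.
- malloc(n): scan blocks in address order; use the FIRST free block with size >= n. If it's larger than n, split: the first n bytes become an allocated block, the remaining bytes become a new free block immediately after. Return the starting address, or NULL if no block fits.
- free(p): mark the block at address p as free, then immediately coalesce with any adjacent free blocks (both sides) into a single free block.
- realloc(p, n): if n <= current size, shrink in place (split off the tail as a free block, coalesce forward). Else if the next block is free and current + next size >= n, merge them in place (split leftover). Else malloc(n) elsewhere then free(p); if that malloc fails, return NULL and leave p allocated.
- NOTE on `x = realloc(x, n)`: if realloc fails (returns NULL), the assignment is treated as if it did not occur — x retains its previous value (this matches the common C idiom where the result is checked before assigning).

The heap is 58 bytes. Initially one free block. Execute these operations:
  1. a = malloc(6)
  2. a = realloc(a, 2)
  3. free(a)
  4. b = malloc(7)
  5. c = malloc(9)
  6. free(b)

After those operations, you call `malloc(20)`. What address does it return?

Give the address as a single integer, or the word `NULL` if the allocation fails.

Answer: 16

Derivation:
Op 1: a = malloc(6) -> a = 0; heap: [0-5 ALLOC][6-57 FREE]
Op 2: a = realloc(a, 2) -> a = 0; heap: [0-1 ALLOC][2-57 FREE]
Op 3: free(a) -> (freed a); heap: [0-57 FREE]
Op 4: b = malloc(7) -> b = 0; heap: [0-6 ALLOC][7-57 FREE]
Op 5: c = malloc(9) -> c = 7; heap: [0-6 ALLOC][7-15 ALLOC][16-57 FREE]
Op 6: free(b) -> (freed b); heap: [0-6 FREE][7-15 ALLOC][16-57 FREE]
malloc(20): first-fit scan over [0-6 FREE][7-15 ALLOC][16-57 FREE] -> 16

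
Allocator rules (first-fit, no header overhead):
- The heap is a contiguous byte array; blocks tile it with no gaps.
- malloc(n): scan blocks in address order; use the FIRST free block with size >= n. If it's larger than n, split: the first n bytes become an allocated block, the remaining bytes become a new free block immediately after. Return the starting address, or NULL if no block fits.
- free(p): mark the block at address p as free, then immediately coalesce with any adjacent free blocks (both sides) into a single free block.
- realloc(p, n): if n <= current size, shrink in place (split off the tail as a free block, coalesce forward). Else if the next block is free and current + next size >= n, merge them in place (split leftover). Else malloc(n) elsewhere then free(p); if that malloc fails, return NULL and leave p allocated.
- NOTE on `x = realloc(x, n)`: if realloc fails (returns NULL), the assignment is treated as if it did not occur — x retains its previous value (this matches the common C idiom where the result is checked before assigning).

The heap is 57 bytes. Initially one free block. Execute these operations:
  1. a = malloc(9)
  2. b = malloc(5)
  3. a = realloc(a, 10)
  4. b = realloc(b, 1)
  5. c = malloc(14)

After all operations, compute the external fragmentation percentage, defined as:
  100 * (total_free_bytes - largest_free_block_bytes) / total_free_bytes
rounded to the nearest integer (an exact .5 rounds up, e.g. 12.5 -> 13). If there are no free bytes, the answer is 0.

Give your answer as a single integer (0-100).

Answer: 41

Derivation:
Op 1: a = malloc(9) -> a = 0; heap: [0-8 ALLOC][9-56 FREE]
Op 2: b = malloc(5) -> b = 9; heap: [0-8 ALLOC][9-13 ALLOC][14-56 FREE]
Op 3: a = realloc(a, 10) -> a = 14; heap: [0-8 FREE][9-13 ALLOC][14-23 ALLOC][24-56 FREE]
Op 4: b = realloc(b, 1) -> b = 9; heap: [0-8 FREE][9-9 ALLOC][10-13 FREE][14-23 ALLOC][24-56 FREE]
Op 5: c = malloc(14) -> c = 24; heap: [0-8 FREE][9-9 ALLOC][10-13 FREE][14-23 ALLOC][24-37 ALLOC][38-56 FREE]
Free blocks: [9 4 19] total_free=32 largest=19 -> 100*(32-19)/32 = 1300/32 = 40.625 -> rounds to 41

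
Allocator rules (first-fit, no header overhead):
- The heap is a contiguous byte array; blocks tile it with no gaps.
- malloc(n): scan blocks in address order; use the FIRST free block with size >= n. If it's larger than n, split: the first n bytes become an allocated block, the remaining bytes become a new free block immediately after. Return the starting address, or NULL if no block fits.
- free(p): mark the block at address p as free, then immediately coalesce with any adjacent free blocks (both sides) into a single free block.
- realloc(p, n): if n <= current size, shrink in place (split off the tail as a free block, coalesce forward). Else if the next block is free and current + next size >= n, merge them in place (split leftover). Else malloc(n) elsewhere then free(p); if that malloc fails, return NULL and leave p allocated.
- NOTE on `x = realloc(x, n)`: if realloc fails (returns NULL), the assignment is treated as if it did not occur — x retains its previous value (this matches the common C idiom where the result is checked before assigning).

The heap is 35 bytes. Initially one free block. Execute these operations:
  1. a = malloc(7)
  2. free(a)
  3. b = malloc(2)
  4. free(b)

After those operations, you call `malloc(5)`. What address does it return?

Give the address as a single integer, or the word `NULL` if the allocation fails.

Answer: 0

Derivation:
Op 1: a = malloc(7) -> a = 0; heap: [0-6 ALLOC][7-34 FREE]
Op 2: free(a) -> (freed a); heap: [0-34 FREE]
Op 3: b = malloc(2) -> b = 0; heap: [0-1 ALLOC][2-34 FREE]
Op 4: free(b) -> (freed b); heap: [0-34 FREE]
malloc(5): first-fit scan over [0-34 FREE] -> 0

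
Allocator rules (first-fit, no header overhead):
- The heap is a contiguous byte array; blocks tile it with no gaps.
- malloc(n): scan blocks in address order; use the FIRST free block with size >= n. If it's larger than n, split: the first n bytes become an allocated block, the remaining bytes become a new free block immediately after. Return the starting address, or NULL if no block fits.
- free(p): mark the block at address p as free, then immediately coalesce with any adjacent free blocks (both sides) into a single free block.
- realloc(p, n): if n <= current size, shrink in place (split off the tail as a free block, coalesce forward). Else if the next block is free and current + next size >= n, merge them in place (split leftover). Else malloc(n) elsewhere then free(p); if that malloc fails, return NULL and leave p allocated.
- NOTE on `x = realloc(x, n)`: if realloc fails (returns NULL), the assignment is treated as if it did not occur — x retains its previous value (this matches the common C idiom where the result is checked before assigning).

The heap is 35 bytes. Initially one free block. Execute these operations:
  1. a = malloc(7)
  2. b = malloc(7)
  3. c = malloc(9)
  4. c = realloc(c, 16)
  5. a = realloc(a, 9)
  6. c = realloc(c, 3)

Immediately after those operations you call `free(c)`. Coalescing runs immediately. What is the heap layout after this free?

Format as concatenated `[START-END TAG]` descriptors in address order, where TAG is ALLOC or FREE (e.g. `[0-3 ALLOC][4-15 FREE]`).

Op 1: a = malloc(7) -> a = 0; heap: [0-6 ALLOC][7-34 FREE]
Op 2: b = malloc(7) -> b = 7; heap: [0-6 ALLOC][7-13 ALLOC][14-34 FREE]
Op 3: c = malloc(9) -> c = 14; heap: [0-6 ALLOC][7-13 ALLOC][14-22 ALLOC][23-34 FREE]
Op 4: c = realloc(c, 16) -> c = 14; heap: [0-6 ALLOC][7-13 ALLOC][14-29 ALLOC][30-34 FREE]
Op 5: a = realloc(a, 9) -> NULL (a unchanged); heap: [0-6 ALLOC][7-13 ALLOC][14-29 ALLOC][30-34 FREE]
Op 6: c = realloc(c, 3) -> c = 14; heap: [0-6 ALLOC][7-13 ALLOC][14-16 ALLOC][17-34 FREE]
free(c): c = 14 -> block [14-16 ALLOC]; mark free, coalesce with adjacent free neighbors -> [0-6 ALLOC][7-13 ALLOC][14-34 FREE]

Answer: [0-6 ALLOC][7-13 ALLOC][14-34 FREE]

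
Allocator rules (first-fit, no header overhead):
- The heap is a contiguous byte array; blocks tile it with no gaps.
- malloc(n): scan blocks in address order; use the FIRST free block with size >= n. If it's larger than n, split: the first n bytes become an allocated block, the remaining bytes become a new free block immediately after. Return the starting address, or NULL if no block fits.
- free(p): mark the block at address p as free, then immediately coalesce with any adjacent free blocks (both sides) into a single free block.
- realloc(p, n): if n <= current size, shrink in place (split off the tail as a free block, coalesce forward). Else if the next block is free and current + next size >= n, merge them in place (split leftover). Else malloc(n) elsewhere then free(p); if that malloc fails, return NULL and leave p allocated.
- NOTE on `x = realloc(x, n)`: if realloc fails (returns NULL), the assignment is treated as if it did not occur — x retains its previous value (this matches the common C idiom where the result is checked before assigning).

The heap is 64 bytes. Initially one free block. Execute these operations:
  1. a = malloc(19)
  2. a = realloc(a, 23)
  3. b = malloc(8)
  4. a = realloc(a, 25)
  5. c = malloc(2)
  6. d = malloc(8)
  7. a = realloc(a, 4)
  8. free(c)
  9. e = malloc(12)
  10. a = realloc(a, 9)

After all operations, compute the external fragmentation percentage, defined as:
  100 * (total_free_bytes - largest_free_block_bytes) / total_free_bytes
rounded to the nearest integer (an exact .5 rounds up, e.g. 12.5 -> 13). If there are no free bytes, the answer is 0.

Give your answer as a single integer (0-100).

Answer: 11

Derivation:
Op 1: a = malloc(19) -> a = 0; heap: [0-18 ALLOC][19-63 FREE]
Op 2: a = realloc(a, 23) -> a = 0; heap: [0-22 ALLOC][23-63 FREE]
Op 3: b = malloc(8) -> b = 23; heap: [0-22 ALLOC][23-30 ALLOC][31-63 FREE]
Op 4: a = realloc(a, 25) -> a = 31; heap: [0-22 FREE][23-30 ALLOC][31-55 ALLOC][56-63 FREE]
Op 5: c = malloc(2) -> c = 0; heap: [0-1 ALLOC][2-22 FREE][23-30 ALLOC][31-55 ALLOC][56-63 FREE]
Op 6: d = malloc(8) -> d = 2; heap: [0-1 ALLOC][2-9 ALLOC][10-22 FREE][23-30 ALLOC][31-55 ALLOC][56-63 FREE]
Op 7: a = realloc(a, 4) -> a = 31; heap: [0-1 ALLOC][2-9 ALLOC][10-22 FREE][23-30 ALLOC][31-34 ALLOC][35-63 FREE]
Op 8: free(c) -> (freed c); heap: [0-1 FREE][2-9 ALLOC][10-22 FREE][23-30 ALLOC][31-34 ALLOC][35-63 FREE]
Op 9: e = malloc(12) -> e = 10; heap: [0-1 FREE][2-9 ALLOC][10-21 ALLOC][22-22 FREE][23-30 ALLOC][31-34 ALLOC][35-63 FREE]
Op 10: a = realloc(a, 9) -> a = 31; heap: [0-1 FREE][2-9 ALLOC][10-21 ALLOC][22-22 FREE][23-30 ALLOC][31-39 ALLOC][40-63 FREE]
Free blocks: [2 1 24] total_free=27 largest=24 -> 100*(27-24)/27 = 300/27 ≈ 11.111 -> rounds to 11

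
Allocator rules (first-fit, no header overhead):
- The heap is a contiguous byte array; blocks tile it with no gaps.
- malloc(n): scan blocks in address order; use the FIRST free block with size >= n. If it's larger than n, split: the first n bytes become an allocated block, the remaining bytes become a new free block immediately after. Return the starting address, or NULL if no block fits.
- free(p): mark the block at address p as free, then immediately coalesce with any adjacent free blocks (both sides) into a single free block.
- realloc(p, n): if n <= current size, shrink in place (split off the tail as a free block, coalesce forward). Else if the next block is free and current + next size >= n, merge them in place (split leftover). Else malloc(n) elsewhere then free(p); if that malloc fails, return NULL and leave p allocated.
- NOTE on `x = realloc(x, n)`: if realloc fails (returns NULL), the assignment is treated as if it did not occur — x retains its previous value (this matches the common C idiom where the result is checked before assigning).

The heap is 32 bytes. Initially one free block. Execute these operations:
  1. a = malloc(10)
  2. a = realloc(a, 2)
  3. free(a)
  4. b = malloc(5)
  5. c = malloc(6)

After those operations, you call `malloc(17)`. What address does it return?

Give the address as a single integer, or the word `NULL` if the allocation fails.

Op 1: a = malloc(10) -> a = 0; heap: [0-9 ALLOC][10-31 FREE]
Op 2: a = realloc(a, 2) -> a = 0; heap: [0-1 ALLOC][2-31 FREE]
Op 3: free(a) -> (freed a); heap: [0-31 FREE]
Op 4: b = malloc(5) -> b = 0; heap: [0-4 ALLOC][5-31 FREE]
Op 5: c = malloc(6) -> c = 5; heap: [0-4 ALLOC][5-10 ALLOC][11-31 FREE]
malloc(17): first-fit scan over [0-4 ALLOC][5-10 ALLOC][11-31 FREE] -> 11

Answer: 11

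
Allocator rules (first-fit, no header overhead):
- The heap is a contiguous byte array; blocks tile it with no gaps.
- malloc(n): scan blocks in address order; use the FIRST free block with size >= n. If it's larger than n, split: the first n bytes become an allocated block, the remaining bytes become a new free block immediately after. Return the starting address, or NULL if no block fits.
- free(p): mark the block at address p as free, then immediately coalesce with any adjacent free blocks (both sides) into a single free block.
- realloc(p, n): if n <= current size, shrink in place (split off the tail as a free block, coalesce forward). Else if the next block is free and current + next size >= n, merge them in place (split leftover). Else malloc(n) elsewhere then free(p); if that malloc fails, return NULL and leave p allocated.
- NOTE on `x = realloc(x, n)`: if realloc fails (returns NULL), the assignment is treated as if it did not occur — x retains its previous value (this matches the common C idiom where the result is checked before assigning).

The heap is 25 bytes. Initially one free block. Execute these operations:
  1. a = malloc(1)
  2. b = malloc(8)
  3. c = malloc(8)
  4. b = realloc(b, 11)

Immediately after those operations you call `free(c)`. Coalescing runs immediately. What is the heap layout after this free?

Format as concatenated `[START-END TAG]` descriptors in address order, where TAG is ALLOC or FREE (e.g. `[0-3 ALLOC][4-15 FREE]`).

Answer: [0-0 ALLOC][1-8 ALLOC][9-24 FREE]

Derivation:
Op 1: a = malloc(1) -> a = 0; heap: [0-0 ALLOC][1-24 FREE]
Op 2: b = malloc(8) -> b = 1; heap: [0-0 ALLOC][1-8 ALLOC][9-24 FREE]
Op 3: c = malloc(8) -> c = 9; heap: [0-0 ALLOC][1-8 ALLOC][9-16 ALLOC][17-24 FREE]
Op 4: b = realloc(b, 11) -> NULL (b unchanged); heap: [0-0 ALLOC][1-8 ALLOC][9-16 ALLOC][17-24 FREE]
free(c): c = 9 -> block [9-16 ALLOC]; mark free, coalesce with adjacent free neighbors -> [0-0 ALLOC][1-8 ALLOC][9-24 FREE]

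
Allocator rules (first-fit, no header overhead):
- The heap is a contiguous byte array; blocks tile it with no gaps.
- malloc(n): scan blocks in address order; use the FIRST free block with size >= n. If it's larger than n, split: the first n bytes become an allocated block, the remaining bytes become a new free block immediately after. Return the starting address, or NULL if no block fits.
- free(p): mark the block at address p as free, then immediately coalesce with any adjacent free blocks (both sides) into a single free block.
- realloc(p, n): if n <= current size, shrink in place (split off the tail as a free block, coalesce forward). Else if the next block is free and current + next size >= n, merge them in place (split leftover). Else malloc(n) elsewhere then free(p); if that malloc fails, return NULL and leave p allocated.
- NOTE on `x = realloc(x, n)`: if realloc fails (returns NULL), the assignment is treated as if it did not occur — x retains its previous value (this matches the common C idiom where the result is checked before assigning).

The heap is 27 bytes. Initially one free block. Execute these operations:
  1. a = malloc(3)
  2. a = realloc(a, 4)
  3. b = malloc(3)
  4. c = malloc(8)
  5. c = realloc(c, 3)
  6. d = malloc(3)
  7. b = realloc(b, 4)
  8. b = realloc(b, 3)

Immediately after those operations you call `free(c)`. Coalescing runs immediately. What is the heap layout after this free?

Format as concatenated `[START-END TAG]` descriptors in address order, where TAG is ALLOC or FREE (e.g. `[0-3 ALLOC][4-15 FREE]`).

Op 1: a = malloc(3) -> a = 0; heap: [0-2 ALLOC][3-26 FREE]
Op 2: a = realloc(a, 4) -> a = 0; heap: [0-3 ALLOC][4-26 FREE]
Op 3: b = malloc(3) -> b = 4; heap: [0-3 ALLOC][4-6 ALLOC][7-26 FREE]
Op 4: c = malloc(8) -> c = 7; heap: [0-3 ALLOC][4-6 ALLOC][7-14 ALLOC][15-26 FREE]
Op 5: c = realloc(c, 3) -> c = 7; heap: [0-3 ALLOC][4-6 ALLOC][7-9 ALLOC][10-26 FREE]
Op 6: d = malloc(3) -> d = 10; heap: [0-3 ALLOC][4-6 ALLOC][7-9 ALLOC][10-12 ALLOC][13-26 FREE]
Op 7: b = realloc(b, 4) -> b = 13; heap: [0-3 ALLOC][4-6 FREE][7-9 ALLOC][10-12 ALLOC][13-16 ALLOC][17-26 FREE]
Op 8: b = realloc(b, 3) -> b = 13; heap: [0-3 ALLOC][4-6 FREE][7-9 ALLOC][10-12 ALLOC][13-15 ALLOC][16-26 FREE]
free(c): c = 7 -> block [7-9 ALLOC]; mark free, coalesce with adjacent free neighbors -> [0-3 ALLOC][4-9 FREE][10-12 ALLOC][13-15 ALLOC][16-26 FREE]

Answer: [0-3 ALLOC][4-9 FREE][10-12 ALLOC][13-15 ALLOC][16-26 FREE]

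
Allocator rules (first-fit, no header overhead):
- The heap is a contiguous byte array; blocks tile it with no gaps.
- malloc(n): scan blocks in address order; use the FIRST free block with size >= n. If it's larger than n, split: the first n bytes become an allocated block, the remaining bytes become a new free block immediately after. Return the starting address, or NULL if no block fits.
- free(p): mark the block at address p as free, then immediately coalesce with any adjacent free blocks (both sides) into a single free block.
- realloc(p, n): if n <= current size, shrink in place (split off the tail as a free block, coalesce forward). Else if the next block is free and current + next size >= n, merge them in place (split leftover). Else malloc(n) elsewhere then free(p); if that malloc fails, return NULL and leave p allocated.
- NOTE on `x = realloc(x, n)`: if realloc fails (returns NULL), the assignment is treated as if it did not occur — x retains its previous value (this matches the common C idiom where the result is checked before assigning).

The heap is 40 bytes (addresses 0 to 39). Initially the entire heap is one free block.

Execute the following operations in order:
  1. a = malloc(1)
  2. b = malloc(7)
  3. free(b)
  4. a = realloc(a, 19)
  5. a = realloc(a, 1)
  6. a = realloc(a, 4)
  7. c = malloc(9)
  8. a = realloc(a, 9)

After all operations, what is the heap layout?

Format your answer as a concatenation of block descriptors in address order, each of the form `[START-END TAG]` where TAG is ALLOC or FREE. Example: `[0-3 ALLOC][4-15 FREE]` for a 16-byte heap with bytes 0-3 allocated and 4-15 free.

Answer: [0-3 FREE][4-12 ALLOC][13-21 ALLOC][22-39 FREE]

Derivation:
Op 1: a = malloc(1) -> a = 0; heap: [0-0 ALLOC][1-39 FREE]
Op 2: b = malloc(7) -> b = 1; heap: [0-0 ALLOC][1-7 ALLOC][8-39 FREE]
Op 3: free(b) -> (freed b); heap: [0-0 ALLOC][1-39 FREE]
Op 4: a = realloc(a, 19) -> a = 0; heap: [0-18 ALLOC][19-39 FREE]
Op 5: a = realloc(a, 1) -> a = 0; heap: [0-0 ALLOC][1-39 FREE]
Op 6: a = realloc(a, 4) -> a = 0; heap: [0-3 ALLOC][4-39 FREE]
Op 7: c = malloc(9) -> c = 4; heap: [0-3 ALLOC][4-12 ALLOC][13-39 FREE]
Op 8: a = realloc(a, 9) -> a = 13; heap: [0-3 FREE][4-12 ALLOC][13-21 ALLOC][22-39 FREE]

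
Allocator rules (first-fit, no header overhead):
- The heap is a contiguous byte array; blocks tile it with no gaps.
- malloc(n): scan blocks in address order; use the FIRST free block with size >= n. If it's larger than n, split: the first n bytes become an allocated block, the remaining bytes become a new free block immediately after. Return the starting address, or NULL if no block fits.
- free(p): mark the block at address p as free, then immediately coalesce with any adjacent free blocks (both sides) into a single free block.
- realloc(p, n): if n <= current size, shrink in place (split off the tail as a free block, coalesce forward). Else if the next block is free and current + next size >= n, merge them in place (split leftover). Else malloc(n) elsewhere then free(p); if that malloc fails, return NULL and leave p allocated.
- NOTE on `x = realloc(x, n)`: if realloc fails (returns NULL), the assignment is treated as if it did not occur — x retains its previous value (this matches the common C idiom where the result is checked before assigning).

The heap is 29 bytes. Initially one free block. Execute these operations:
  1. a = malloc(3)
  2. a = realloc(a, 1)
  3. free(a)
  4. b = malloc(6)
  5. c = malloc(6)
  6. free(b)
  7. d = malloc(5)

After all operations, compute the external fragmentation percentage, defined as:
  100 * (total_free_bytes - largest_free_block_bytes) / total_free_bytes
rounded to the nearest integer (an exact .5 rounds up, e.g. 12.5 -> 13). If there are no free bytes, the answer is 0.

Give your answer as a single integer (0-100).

Op 1: a = malloc(3) -> a = 0; heap: [0-2 ALLOC][3-28 FREE]
Op 2: a = realloc(a, 1) -> a = 0; heap: [0-0 ALLOC][1-28 FREE]
Op 3: free(a) -> (freed a); heap: [0-28 FREE]
Op 4: b = malloc(6) -> b = 0; heap: [0-5 ALLOC][6-28 FREE]
Op 5: c = malloc(6) -> c = 6; heap: [0-5 ALLOC][6-11 ALLOC][12-28 FREE]
Op 6: free(b) -> (freed b); heap: [0-5 FREE][6-11 ALLOC][12-28 FREE]
Op 7: d = malloc(5) -> d = 0; heap: [0-4 ALLOC][5-5 FREE][6-11 ALLOC][12-28 FREE]
Free blocks: [1 17] total_free=18 largest=17 -> 100*(18-17)/18 = 100/18 ≈ 5.556 -> rounds to 6

Answer: 6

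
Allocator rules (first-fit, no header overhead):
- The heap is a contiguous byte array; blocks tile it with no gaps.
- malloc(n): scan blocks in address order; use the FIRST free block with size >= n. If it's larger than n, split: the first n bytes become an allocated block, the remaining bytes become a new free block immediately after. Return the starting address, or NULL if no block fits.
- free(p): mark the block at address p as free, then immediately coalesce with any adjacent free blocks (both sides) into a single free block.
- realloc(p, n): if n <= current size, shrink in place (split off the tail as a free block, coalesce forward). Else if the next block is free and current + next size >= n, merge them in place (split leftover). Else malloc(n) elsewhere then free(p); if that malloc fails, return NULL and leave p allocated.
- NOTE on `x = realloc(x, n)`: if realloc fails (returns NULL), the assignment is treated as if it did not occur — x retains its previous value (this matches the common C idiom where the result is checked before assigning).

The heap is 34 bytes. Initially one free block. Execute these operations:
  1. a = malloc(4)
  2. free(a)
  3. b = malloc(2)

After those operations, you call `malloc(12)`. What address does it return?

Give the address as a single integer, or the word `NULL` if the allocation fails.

Answer: 2

Derivation:
Op 1: a = malloc(4) -> a = 0; heap: [0-3 ALLOC][4-33 FREE]
Op 2: free(a) -> (freed a); heap: [0-33 FREE]
Op 3: b = malloc(2) -> b = 0; heap: [0-1 ALLOC][2-33 FREE]
malloc(12): first-fit scan over [0-1 ALLOC][2-33 FREE] -> 2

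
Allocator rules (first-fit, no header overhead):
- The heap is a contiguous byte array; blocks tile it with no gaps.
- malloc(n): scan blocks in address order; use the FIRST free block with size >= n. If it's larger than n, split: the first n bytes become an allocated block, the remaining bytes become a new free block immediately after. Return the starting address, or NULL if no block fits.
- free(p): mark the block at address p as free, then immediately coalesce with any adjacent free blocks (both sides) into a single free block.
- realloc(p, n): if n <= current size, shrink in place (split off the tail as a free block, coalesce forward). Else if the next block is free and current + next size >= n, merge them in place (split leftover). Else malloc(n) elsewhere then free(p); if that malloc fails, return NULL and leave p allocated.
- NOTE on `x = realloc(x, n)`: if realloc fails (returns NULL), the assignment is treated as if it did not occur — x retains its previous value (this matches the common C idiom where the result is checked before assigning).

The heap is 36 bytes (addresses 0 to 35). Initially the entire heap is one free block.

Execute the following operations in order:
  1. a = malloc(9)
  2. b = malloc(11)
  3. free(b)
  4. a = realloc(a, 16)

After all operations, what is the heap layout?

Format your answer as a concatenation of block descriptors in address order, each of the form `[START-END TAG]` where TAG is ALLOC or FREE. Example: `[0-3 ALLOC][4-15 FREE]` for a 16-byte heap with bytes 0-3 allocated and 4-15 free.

Answer: [0-15 ALLOC][16-35 FREE]

Derivation:
Op 1: a = malloc(9) -> a = 0; heap: [0-8 ALLOC][9-35 FREE]
Op 2: b = malloc(11) -> b = 9; heap: [0-8 ALLOC][9-19 ALLOC][20-35 FREE]
Op 3: free(b) -> (freed b); heap: [0-8 ALLOC][9-35 FREE]
Op 4: a = realloc(a, 16) -> a = 0; heap: [0-15 ALLOC][16-35 FREE]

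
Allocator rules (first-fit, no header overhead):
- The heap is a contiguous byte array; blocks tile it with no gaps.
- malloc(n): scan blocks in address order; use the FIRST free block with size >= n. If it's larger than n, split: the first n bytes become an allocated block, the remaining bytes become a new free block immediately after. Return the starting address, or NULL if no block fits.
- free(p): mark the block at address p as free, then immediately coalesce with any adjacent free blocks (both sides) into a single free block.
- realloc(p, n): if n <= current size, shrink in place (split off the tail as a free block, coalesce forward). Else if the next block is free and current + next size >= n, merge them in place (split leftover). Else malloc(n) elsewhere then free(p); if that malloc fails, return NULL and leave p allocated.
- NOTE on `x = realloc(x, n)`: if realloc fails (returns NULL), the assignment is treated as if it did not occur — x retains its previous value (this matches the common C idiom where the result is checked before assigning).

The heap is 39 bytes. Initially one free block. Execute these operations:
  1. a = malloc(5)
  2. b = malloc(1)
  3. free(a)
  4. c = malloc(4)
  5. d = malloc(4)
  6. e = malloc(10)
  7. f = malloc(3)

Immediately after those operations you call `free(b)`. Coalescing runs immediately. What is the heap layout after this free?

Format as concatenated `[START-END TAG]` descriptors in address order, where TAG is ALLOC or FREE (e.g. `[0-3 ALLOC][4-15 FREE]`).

Op 1: a = malloc(5) -> a = 0; heap: [0-4 ALLOC][5-38 FREE]
Op 2: b = malloc(1) -> b = 5; heap: [0-4 ALLOC][5-5 ALLOC][6-38 FREE]
Op 3: free(a) -> (freed a); heap: [0-4 FREE][5-5 ALLOC][6-38 FREE]
Op 4: c = malloc(4) -> c = 0; heap: [0-3 ALLOC][4-4 FREE][5-5 ALLOC][6-38 FREE]
Op 5: d = malloc(4) -> d = 6; heap: [0-3 ALLOC][4-4 FREE][5-5 ALLOC][6-9 ALLOC][10-38 FREE]
Op 6: e = malloc(10) -> e = 10; heap: [0-3 ALLOC][4-4 FREE][5-5 ALLOC][6-9 ALLOC][10-19 ALLOC][20-38 FREE]
Op 7: f = malloc(3) -> f = 20; heap: [0-3 ALLOC][4-4 FREE][5-5 ALLOC][6-9 ALLOC][10-19 ALLOC][20-22 ALLOC][23-38 FREE]
free(b): b = 5 -> block [5-5 ALLOC]; mark free, coalesce with adjacent free neighbors -> [0-3 ALLOC][4-5 FREE][6-9 ALLOC][10-19 ALLOC][20-22 ALLOC][23-38 FREE]

Answer: [0-3 ALLOC][4-5 FREE][6-9 ALLOC][10-19 ALLOC][20-22 ALLOC][23-38 FREE]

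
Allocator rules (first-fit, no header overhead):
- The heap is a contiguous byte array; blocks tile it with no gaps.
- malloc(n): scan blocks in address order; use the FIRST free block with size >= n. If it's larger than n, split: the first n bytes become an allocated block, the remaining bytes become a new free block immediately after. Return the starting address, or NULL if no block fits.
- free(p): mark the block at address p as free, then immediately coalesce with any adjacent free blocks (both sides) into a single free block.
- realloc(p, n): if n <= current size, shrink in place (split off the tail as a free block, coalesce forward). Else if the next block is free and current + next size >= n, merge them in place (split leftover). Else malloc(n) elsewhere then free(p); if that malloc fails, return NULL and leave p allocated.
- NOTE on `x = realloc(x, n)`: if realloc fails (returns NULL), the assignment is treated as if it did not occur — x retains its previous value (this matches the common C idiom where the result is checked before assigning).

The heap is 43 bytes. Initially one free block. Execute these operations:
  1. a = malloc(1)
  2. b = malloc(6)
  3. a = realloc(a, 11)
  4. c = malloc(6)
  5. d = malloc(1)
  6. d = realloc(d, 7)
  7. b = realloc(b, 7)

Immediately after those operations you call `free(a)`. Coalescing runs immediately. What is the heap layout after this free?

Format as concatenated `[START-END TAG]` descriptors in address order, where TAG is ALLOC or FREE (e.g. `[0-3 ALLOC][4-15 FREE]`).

Op 1: a = malloc(1) -> a = 0; heap: [0-0 ALLOC][1-42 FREE]
Op 2: b = malloc(6) -> b = 1; heap: [0-0 ALLOC][1-6 ALLOC][7-42 FREE]
Op 3: a = realloc(a, 11) -> a = 7; heap: [0-0 FREE][1-6 ALLOC][7-17 ALLOC][18-42 FREE]
Op 4: c = malloc(6) -> c = 18; heap: [0-0 FREE][1-6 ALLOC][7-17 ALLOC][18-23 ALLOC][24-42 FREE]
Op 5: d = malloc(1) -> d = 0; heap: [0-0 ALLOC][1-6 ALLOC][7-17 ALLOC][18-23 ALLOC][24-42 FREE]
Op 6: d = realloc(d, 7) -> d = 24; heap: [0-0 FREE][1-6 ALLOC][7-17 ALLOC][18-23 ALLOC][24-30 ALLOC][31-42 FREE]
Op 7: b = realloc(b, 7) -> b = 31; heap: [0-6 FREE][7-17 ALLOC][18-23 ALLOC][24-30 ALLOC][31-37 ALLOC][38-42 FREE]
free(a): a = 7 -> block [7-17 ALLOC]; mark free, coalesce with adjacent free neighbors -> [0-17 FREE][18-23 ALLOC][24-30 ALLOC][31-37 ALLOC][38-42 FREE]

Answer: [0-17 FREE][18-23 ALLOC][24-30 ALLOC][31-37 ALLOC][38-42 FREE]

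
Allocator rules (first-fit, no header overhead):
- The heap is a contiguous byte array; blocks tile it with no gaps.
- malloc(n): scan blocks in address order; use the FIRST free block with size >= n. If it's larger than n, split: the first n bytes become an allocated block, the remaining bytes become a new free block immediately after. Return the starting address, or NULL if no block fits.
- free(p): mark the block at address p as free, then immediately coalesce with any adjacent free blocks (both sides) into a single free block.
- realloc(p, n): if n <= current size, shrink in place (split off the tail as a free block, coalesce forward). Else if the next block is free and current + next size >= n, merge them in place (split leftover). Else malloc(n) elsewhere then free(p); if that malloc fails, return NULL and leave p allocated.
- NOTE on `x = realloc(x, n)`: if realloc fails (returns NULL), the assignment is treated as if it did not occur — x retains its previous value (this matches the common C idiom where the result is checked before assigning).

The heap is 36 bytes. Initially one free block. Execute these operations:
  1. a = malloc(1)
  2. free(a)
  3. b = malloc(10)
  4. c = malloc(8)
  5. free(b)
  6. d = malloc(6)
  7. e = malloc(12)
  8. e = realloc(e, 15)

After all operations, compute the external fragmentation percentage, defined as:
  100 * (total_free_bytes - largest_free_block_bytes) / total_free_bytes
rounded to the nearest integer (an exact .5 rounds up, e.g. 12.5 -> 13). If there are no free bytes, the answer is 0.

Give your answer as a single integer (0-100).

Answer: 43

Derivation:
Op 1: a = malloc(1) -> a = 0; heap: [0-0 ALLOC][1-35 FREE]
Op 2: free(a) -> (freed a); heap: [0-35 FREE]
Op 3: b = malloc(10) -> b = 0; heap: [0-9 ALLOC][10-35 FREE]
Op 4: c = malloc(8) -> c = 10; heap: [0-9 ALLOC][10-17 ALLOC][18-35 FREE]
Op 5: free(b) -> (freed b); heap: [0-9 FREE][10-17 ALLOC][18-35 FREE]
Op 6: d = malloc(6) -> d = 0; heap: [0-5 ALLOC][6-9 FREE][10-17 ALLOC][18-35 FREE]
Op 7: e = malloc(12) -> e = 18; heap: [0-5 ALLOC][6-9 FREE][10-17 ALLOC][18-29 ALLOC][30-35 FREE]
Op 8: e = realloc(e, 15) -> e = 18; heap: [0-5 ALLOC][6-9 FREE][10-17 ALLOC][18-32 ALLOC][33-35 FREE]
Free blocks: [4 3] total_free=7 largest=4 -> 100*(7-4)/7 = 300/7 ≈ 42.857 -> rounds to 43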